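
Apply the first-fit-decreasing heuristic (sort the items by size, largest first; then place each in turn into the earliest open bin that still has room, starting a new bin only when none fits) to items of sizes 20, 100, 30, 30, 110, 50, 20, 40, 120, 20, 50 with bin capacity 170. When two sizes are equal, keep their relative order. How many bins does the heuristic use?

Sorted descending: 120, 110, 100, 50, 50, 40, 30, 30, 20, 20, 20.
  120 → bin 1 (new)  [load 120/170]
  110 → bin 2 (new)  [load 110/170]
  100 → bin 3 (new)  [load 100/170]
  50 → bin 1  [load 170/170]
  50 → bin 2  [load 160/170]
  40 → bin 3  [load 140/170]
  30 → bin 3  [load 170/170]
  30 → bin 4 (new)  [load 30/170]
  20 → bin 4  [load 50/170]
  20 → bin 4  [load 70/170]
  20 → bin 4  [load 90/170]
4 bins opened.

4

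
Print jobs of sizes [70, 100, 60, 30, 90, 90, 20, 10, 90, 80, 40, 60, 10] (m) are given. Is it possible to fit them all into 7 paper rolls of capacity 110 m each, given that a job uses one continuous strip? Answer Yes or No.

No

Total = 750 m; ⌈750/110⌉ = 7.
8 print jobs each exceed half the capacity and cannot share a roll, forcing at least 8 paper rolls.
At least 8 paper rolls are required, but only 7 are allowed.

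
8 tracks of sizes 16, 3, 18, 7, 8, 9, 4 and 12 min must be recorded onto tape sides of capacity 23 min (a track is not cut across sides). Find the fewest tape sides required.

Total = 18 + 16 + 12 + 9 + 8 + 7 + 4 + 3 = 77 min.
Lower bound: ⌈77/23⌉ = 4 tape sides.
A packing using 4 tape sides:
  side 1: 18 + 4 = 22
  side 2: 16 + 7 = 23
  side 3: 12 + 9 = 21
  side 4: 8 + 3 = 11
This matches the lower bound, so 4 is optimal.

4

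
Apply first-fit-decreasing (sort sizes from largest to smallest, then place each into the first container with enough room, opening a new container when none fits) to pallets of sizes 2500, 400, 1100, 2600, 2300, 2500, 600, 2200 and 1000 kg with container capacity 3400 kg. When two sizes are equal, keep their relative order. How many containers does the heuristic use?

Sorted descending: 2600, 2500, 2500, 2300, 2200, 1100, 1000, 600, 400.
  2600 → container 1 (new)  [load 2600/3400]
  2500 → container 2 (new)  [load 2500/3400]
  2500 → container 3 (new)  [load 2500/3400]
  2300 → container 4 (new)  [load 2300/3400]
  2200 → container 5 (new)  [load 2200/3400]
  1100 → container 4  [load 3400/3400]
  1000 → container 5  [load 3200/3400]
  600 → container 1  [load 3200/3400]
  400 → container 2  [load 2900/3400]
5 containers opened.

5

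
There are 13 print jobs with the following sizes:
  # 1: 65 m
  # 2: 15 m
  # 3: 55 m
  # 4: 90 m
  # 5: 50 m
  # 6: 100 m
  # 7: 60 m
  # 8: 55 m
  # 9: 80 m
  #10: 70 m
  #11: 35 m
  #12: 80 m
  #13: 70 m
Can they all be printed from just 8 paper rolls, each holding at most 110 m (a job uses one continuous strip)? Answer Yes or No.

No

Total = 825 m; ⌈825/110⌉ = 8.
The bound of 8 does not rule out 8, but exhaustive search shows no assignment into 8 paper rolls of capacity 110 m exists — the minimum is 9.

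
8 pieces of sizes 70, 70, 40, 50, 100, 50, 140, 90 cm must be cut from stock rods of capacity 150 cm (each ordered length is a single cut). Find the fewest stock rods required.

Total = 140 + 100 + 90 + 70 + 70 + 50 + 50 + 40 = 610 cm.
Lower bound: ⌈610/150⌉ = 5 stock rods.
A packing using 5 stock rods:
  stock rod 1: 140 = 140
  stock rod 2: 100 + 50 = 150
  stock rod 3: 90 + 50 = 140
  stock rod 4: 70 + 70 = 140
  stock rod 5: 40 = 40
This matches the lower bound, so 5 is optimal.

5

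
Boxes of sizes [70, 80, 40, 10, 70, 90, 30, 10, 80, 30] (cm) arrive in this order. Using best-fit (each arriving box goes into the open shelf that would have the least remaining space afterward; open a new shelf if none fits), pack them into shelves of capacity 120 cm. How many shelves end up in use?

  70 → shelf 1 (new)  [load 70/120]
  80 → shelf 2 (new)  [load 80/120]
  40 → shelf 2  [load 120/120]
  10 → shelf 1  [load 80/120]
  70 → shelf 3 (new)  [load 70/120]
  90 → shelf 4 (new)  [load 90/120]
  30 → shelf 4  [load 120/120]
  10 → shelf 1  [load 90/120]
  80 → shelf 5 (new)  [load 80/120]
  30 → shelf 1  [load 120/120]
5 shelves opened.

5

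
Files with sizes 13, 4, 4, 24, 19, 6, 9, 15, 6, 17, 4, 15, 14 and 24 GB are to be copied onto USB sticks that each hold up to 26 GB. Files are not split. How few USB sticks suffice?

Total = 24 + 24 + 19 + 17 + 15 + 15 + 14 + 13 + 9 + 6 + 6 + 4 + 4 + 4 = 174 GB.
Lower bound: ⌈174/26⌉ = 7 USB sticks.
A packing using 8 USB sticks:
  USB stick 1: 24 = 24
  USB stick 2: 24 = 24
  USB stick 3: 19 + 6 = 25
  USB stick 4: 17 + 9 = 26
  USB stick 5: 15 + 6 + 4 = 25
  USB stick 6: 15 + 4 + 4 = 23
  USB stick 7: 14 = 14
  USB stick 8: 13 = 13
No arrangement into 7 USB sticks stays within capacity, so 8 is optimal.

8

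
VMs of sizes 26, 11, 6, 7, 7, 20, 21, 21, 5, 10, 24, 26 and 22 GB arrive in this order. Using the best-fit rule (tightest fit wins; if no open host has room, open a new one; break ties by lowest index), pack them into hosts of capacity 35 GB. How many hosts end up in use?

  26 → host 1 (new)  [load 26/35]
  11 → host 2 (new)  [load 11/35]
  6 → host 1  [load 32/35]
  7 → host 2  [load 18/35]
  7 → host 2  [load 25/35]
  20 → host 3 (new)  [load 20/35]
  21 → host 4 (new)  [load 21/35]
  21 → host 5 (new)  [load 21/35]
  5 → host 2  [load 30/35]
  10 → host 4  [load 31/35]
  24 → host 6 (new)  [load 24/35]
  26 → host 7 (new)  [load 26/35]
  22 → host 8 (new)  [load 22/35]
8 hosts opened.

8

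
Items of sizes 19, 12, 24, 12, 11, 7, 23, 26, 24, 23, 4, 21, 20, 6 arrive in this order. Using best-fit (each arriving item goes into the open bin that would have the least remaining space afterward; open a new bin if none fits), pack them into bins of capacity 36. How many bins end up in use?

  19 → bin 1 (new)  [load 19/36]
  12 → bin 1  [load 31/36]
  24 → bin 2 (new)  [load 24/36]
  12 → bin 2  [load 36/36]
  11 → bin 3 (new)  [load 11/36]
  7 → bin 3  [load 18/36]
  23 → bin 4 (new)  [load 23/36]
  26 → bin 5 (new)  [load 26/36]
  24 → bin 6 (new)  [load 24/36]
  23 → bin 7 (new)  [load 23/36]
  4 → bin 1  [load 35/36]
  21 → bin 8 (new)  [load 21/36]
  20 → bin 9 (new)  [load 20/36]
  6 → bin 5  [load 32/36]
9 bins opened.

9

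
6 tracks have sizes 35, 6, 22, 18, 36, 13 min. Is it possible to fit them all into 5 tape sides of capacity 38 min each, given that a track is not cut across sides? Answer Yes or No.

A valid assignment using 4 tape sides:
  side 1: 36 = 36
  side 2: 35 = 35
  side 3: 22 + 13 = 35
  side 4: 18 + 6 = 24
That uses only 4 ≤ 5, so 5 tape sides are enough.

Yes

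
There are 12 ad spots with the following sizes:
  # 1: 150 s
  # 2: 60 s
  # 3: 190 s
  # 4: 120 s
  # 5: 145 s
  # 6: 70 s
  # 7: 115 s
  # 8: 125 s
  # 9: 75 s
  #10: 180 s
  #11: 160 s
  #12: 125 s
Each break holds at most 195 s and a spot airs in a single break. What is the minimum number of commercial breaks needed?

Total = 190 + 180 + 160 + 150 + 145 + 125 + 125 + 120 + 115 + 75 + 70 + 60 = 1515 s.
Lower bound: ⌈1515/195⌉ = 8 commercial breaks.
Also, 9 ad spots each exceed 195/2 s, and no two of those can share a break, so at least 9 commercial breaks are needed.
A packing using 9 commercial breaks:
  break 1: 190 = 190
  break 2: 180 = 180
  break 3: 160 = 160
  break 4: 150 = 150
  break 5: 145 = 145
  break 6: 125 + 70 = 195
  break 7: 125 + 60 = 185
  break 8: 120 + 75 = 195
  break 9: 115 = 115
This matches the lower bound, so 9 is optimal.

9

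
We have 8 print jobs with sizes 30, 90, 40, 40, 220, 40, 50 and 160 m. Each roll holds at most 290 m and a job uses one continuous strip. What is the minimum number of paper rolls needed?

3

Total = 220 + 160 + 90 + 50 + 40 + 40 + 40 + 30 = 670 m.
Lower bound: ⌈670/290⌉ = 3 paper rolls.
A packing using 3 paper rolls:
  roll 1: 220 + 50 = 270
  roll 2: 160 + 90 + 40 = 290
  roll 3: 40 + 40 + 30 = 110
This matches the lower bound, so 3 is optimal.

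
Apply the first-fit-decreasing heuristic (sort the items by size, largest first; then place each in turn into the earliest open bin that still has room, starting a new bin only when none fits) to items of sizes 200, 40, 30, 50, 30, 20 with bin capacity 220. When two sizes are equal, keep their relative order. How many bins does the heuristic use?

Sorted descending: 200, 50, 40, 30, 30, 20.
  200 → bin 1 (new)  [load 200/220]
  50 → bin 2 (new)  [load 50/220]
  40 → bin 2  [load 90/220]
  30 → bin 2  [load 120/220]
  30 → bin 2  [load 150/220]
  20 → bin 1  [load 220/220]
2 bins opened.

2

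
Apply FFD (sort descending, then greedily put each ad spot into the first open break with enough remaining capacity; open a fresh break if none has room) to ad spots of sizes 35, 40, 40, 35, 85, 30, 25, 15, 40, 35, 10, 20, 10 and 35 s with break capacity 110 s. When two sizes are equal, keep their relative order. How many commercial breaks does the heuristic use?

Sorted descending: 85, 40, 40, 40, 35, 35, 35, 35, 30, 25, 20, 15, 10, 10.
  85 → break 1 (new)  [load 85/110]
  40 → break 2 (new)  [load 40/110]
  40 → break 2  [load 80/110]
  40 → break 3 (new)  [load 40/110]
  35 → break 3  [load 75/110]
  35 → break 3  [load 110/110]
  35 → break 4 (new)  [load 35/110]
  35 → break 4  [load 70/110]
  30 → break 2  [load 110/110]
  25 → break 1  [load 110/110]
  20 → break 4  [load 90/110]
  15 → break 4  [load 105/110]
  10 → break 5 (new)  [load 10/110]
  10 → break 5  [load 20/110]
5 commercial breaks opened.

5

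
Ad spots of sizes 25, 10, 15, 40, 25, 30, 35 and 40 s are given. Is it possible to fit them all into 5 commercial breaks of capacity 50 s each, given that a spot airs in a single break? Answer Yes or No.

A valid assignment using 5 commercial breaks:
  break 1: 40 + 10 = 50
  break 2: 40 = 40
  break 3: 35 + 15 = 50
  break 4: 30 = 30
  break 5: 25 + 25 = 50
Every load is within 50 s, so 5 commercial breaks suffice.

Yes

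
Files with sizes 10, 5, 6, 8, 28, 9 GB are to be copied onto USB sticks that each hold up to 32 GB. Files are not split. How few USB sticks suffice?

3

Total = 28 + 10 + 9 + 8 + 6 + 5 = 66 GB.
Lower bound: ⌈66/32⌉ = 3 USB sticks.
A packing using 3 USB sticks:
  USB stick 1: 28 = 28
  USB stick 2: 10 + 9 + 8 + 5 = 32
  USB stick 3: 6 = 6
This matches the lower bound, so 3 is optimal.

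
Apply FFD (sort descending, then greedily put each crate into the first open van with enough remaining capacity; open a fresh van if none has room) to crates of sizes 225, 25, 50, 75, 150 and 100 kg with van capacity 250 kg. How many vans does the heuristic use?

Sorted descending: 225, 150, 100, 75, 50, 25.
  225 → van 1 (new)  [load 225/250]
  150 → van 2 (new)  [load 150/250]
  100 → van 2  [load 250/250]
  75 → van 3 (new)  [load 75/250]
  50 → van 3  [load 125/250]
  25 → van 1  [load 250/250]
3 vans opened.

3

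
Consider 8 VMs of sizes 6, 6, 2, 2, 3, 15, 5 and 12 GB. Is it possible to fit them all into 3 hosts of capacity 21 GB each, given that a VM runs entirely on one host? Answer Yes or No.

A valid assignment using 3 hosts:
  host 1: 15 + 6 = 21
  host 2: 12 + 6 + 3 = 21
  host 3: 5 + 2 + 2 = 9
Every load is within 21 GB, so 3 hosts suffice.

Yes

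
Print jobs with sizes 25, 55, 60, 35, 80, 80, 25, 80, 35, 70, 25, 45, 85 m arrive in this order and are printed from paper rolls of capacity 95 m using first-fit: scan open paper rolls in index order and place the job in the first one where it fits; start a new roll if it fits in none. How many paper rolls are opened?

9

  25 → roll 1 (new)  [load 25/95]
  55 → roll 1  [load 80/95]
  60 → roll 2 (new)  [load 60/95]
  35 → roll 2  [load 95/95]
  80 → roll 3 (new)  [load 80/95]
  80 → roll 4 (new)  [load 80/95]
  25 → roll 5 (new)  [load 25/95]
  80 → roll 6 (new)  [load 80/95]
  35 → roll 5  [load 60/95]
  70 → roll 7 (new)  [load 70/95]
  25 → roll 5  [load 85/95]
  45 → roll 8 (new)  [load 45/95]
  85 → roll 9 (new)  [load 85/95]
9 paper rolls opened.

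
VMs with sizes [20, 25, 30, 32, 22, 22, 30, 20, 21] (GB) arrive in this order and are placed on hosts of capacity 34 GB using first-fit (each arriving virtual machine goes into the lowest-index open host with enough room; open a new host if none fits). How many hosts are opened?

  20 → host 1 (new)  [load 20/34]
  25 → host 2 (new)  [load 25/34]
  30 → host 3 (new)  [load 30/34]
  32 → host 4 (new)  [load 32/34]
  22 → host 5 (new)  [load 22/34]
  22 → host 6 (new)  [load 22/34]
  30 → host 7 (new)  [load 30/34]
  20 → host 8 (new)  [load 20/34]
  21 → host 9 (new)  [load 21/34]
9 hosts opened.

9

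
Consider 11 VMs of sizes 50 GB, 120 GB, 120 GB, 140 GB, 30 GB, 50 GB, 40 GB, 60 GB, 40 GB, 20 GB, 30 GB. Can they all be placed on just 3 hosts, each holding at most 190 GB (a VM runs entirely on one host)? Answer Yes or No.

Total = 700 GB; ⌈700/190⌉ = 4.
At least 4 hosts are required, but only 3 are allowed.

No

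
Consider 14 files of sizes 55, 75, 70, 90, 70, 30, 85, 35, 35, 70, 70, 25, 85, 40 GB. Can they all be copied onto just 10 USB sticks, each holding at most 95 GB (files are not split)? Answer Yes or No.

No

Total = 835 GB; ⌈835/95⌉ = 9.
The bound of 9 does not rule out 10, but exhaustive search shows no assignment into 10 USB sticks of capacity 95 GB exists — the minimum is 11.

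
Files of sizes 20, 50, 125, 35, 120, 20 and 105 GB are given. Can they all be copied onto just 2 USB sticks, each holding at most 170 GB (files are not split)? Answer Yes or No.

No

Total = 475 GB; ⌈475/170⌉ = 3.
At least 3 USB sticks are required, but only 2 are allowed.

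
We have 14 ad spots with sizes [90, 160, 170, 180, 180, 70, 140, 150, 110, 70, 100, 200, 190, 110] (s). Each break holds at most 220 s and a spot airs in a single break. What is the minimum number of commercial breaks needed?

Total = 200 + 190 + 180 + 180 + 170 + 160 + 150 + 140 + 110 + 110 + 100 + 90 + 70 + 70 = 1920 s.
Lower bound: ⌈1920/220⌉ = 9 commercial breaks.
A packing using 10 commercial breaks:
  break 1: 200 = 200
  break 2: 190 = 190
  break 3: 180 = 180
  break 4: 180 = 180
  break 5: 170 = 170
  break 6: 160 = 160
  break 7: 150 + 70 = 220
  break 8: 140 + 70 = 210
  break 9: 110 + 110 = 220
  break 10: 100 + 90 = 190
No arrangement into 9 commercial breaks stays within capacity, so 10 is optimal.

10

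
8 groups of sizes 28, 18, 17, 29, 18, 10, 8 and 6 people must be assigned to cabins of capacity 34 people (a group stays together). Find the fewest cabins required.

Total = 29 + 28 + 18 + 18 + 17 + 10 + 8 + 6 = 134 people.
Lower bound: ⌈134/34⌉ = 4 cabins.
A packing using 5 cabins:
  cabin 1: 29 = 29
  cabin 2: 28 + 6 = 34
  cabin 3: 18 + 10 = 28
  cabin 4: 18 + 8 = 26
  cabin 5: 17 = 17
No arrangement into 4 cabins stays within capacity, so 5 is optimal.

5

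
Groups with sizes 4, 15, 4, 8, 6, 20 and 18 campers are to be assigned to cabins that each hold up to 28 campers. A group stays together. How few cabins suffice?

3

Total = 20 + 18 + 15 + 8 + 6 + 4 + 4 = 75 campers.
Lower bound: ⌈75/28⌉ = 3 cabins.
A packing using 3 cabins:
  cabin 1: 20 + 8 = 28
  cabin 2: 18 + 6 + 4 = 28
  cabin 3: 15 + 4 = 19
This matches the lower bound, so 3 is optimal.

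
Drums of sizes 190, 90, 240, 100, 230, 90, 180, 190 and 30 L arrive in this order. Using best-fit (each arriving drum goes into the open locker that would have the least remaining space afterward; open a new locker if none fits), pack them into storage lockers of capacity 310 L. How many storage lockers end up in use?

  190 → locker 1 (new)  [load 190/310]
  90 → locker 1  [load 280/310]
  240 → locker 2 (new)  [load 240/310]
  100 → locker 3 (new)  [load 100/310]
  230 → locker 4 (new)  [load 230/310]
  90 → locker 3  [load 190/310]
  180 → locker 5 (new)  [load 180/310]
  190 → locker 6 (new)  [load 190/310]
  30 → locker 1  [load 310/310]
6 storage lockers opened.

6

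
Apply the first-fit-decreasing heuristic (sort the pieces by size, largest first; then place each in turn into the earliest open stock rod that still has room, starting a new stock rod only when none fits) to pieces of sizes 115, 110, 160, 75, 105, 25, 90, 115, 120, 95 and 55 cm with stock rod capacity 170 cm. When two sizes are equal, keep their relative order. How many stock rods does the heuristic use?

Sorted descending: 160, 120, 115, 115, 110, 105, 95, 90, 75, 55, 25.
  160 → stock rod 1 (new)  [load 160/170]
  120 → stock rod 2 (new)  [load 120/170]
  115 → stock rod 3 (new)  [load 115/170]
  115 → stock rod 4 (new)  [load 115/170]
  110 → stock rod 5 (new)  [load 110/170]
  105 → stock rod 6 (new)  [load 105/170]
  95 → stock rod 7 (new)  [load 95/170]
  90 → stock rod 8 (new)  [load 90/170]
  75 → stock rod 7  [load 170/170]
  55 → stock rod 3  [load 170/170]
  25 → stock rod 2  [load 145/170]
8 stock rods opened.

8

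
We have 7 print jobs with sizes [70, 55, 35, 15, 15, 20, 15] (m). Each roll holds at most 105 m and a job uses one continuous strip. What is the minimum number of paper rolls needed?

3

Total = 70 + 55 + 35 + 20 + 15 + 15 + 15 = 225 m.
Lower bound: ⌈225/105⌉ = 3 paper rolls.
A packing using 3 paper rolls:
  roll 1: 70 + 35 = 105
  roll 2: 55 + 20 + 15 + 15 = 105
  roll 3: 15 = 15
This matches the lower bound, so 3 is optimal.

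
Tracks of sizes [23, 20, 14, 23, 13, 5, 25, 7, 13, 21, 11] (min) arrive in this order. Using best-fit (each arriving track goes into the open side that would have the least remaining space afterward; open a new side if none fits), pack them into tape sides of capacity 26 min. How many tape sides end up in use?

  23 → side 1 (new)  [load 23/26]
  20 → side 2 (new)  [load 20/26]
  14 → side 3 (new)  [load 14/26]
  23 → side 4 (new)  [load 23/26]
  13 → side 5 (new)  [load 13/26]
  5 → side 2  [load 25/26]
  25 → side 6 (new)  [load 25/26]
  7 → side 3  [load 21/26]
  13 → side 5  [load 26/26]
  21 → side 7 (new)  [load 21/26]
  11 → side 8 (new)  [load 11/26]
8 tape sides opened.

8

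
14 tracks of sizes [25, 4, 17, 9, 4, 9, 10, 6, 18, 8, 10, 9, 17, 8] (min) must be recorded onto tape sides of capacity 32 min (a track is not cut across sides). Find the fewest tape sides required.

6

Total = 25 + 18 + 17 + 17 + 10 + 10 + 9 + 9 + 9 + 8 + 8 + 6 + 4 + 4 = 154 min.
Lower bound: ⌈154/32⌉ = 5 tape sides.
A packing using 6 tape sides:
  side 1: 25 + 6 = 31
  side 2: 18 + 10 + 4 = 32
  side 3: 17 + 10 + 4 = 31
  side 4: 17 + 9 = 26
  side 5: 9 + 9 + 8 = 26
  side 6: 8 = 8
No arrangement into 5 tape sides stays within capacity, so 6 is optimal.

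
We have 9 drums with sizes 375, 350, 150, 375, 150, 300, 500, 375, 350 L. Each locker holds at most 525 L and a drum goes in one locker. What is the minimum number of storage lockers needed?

Total = 500 + 375 + 375 + 375 + 350 + 350 + 300 + 150 + 150 = 2925 L.
Lower bound: ⌈2925/525⌉ = 6 storage lockers.
Also, 7 drums each exceed 525/2 L, and no two of those can share a locker, so at least 7 storage lockers are needed.
A packing using 7 storage lockers:
  locker 1: 500 = 500
  locker 2: 375 + 150 = 525
  locker 3: 375 + 150 = 525
  locker 4: 375 = 375
  locker 5: 350 = 350
  locker 6: 350 = 350
  locker 7: 300 = 300
This matches the lower bound, so 7 is optimal.

7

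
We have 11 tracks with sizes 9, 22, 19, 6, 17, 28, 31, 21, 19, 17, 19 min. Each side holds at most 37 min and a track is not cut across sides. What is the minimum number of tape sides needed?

Total = 31 + 28 + 22 + 21 + 19 + 19 + 19 + 17 + 17 + 9 + 6 = 208 min.
Lower bound: ⌈208/37⌉ = 6 tape sides.
Also, 7 tracks each exceed 37/2 min, and no two of those can share a side, so at least 7 tape sides are needed.
A packing using 7 tape sides:
  side 1: 31 + 6 = 37
  side 2: 28 + 9 = 37
  side 3: 22 = 22
  side 4: 21 = 21
  side 5: 19 + 17 = 36
  side 6: 19 + 17 = 36
  side 7: 19 = 19
This matches the lower bound, so 7 is optimal.

7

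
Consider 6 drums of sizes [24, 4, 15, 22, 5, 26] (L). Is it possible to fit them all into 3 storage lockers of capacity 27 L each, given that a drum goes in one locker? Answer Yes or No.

Total = 96 L; ⌈96/27⌉ = 4.
At least 4 storage lockers are required, but only 3 are allowed.

No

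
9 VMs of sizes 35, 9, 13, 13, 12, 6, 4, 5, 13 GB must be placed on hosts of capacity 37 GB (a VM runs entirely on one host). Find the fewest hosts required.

4

Total = 35 + 13 + 13 + 13 + 12 + 9 + 6 + 5 + 4 = 110 GB.
Lower bound: ⌈110/37⌉ = 3 hosts.
A packing using 4 hosts:
  host 1: 35 = 35
  host 2: 13 + 13 + 9 = 35
  host 3: 13 + 12 + 6 + 5 = 36
  host 4: 4 = 4
No arrangement into 3 hosts stays within capacity, so 4 is optimal.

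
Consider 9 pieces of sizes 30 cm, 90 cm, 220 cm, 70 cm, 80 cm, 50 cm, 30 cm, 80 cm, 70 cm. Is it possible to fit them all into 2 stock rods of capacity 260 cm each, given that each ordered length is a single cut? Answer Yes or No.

No

Total = 720 cm; ⌈720/260⌉ = 3.
At least 3 stock rods are required, but only 2 are allowed.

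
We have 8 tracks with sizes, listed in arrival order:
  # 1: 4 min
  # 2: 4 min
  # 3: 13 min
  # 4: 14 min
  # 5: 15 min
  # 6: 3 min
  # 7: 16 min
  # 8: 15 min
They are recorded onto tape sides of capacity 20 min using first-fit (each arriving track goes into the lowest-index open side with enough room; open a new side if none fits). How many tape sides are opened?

  4 → side 1 (new)  [load 4/20]
  4 → side 1  [load 8/20]
  13 → side 2 (new)  [load 13/20]
  14 → side 3 (new)  [load 14/20]
  15 → side 4 (new)  [load 15/20]
  3 → side 1  [load 11/20]
  16 → side 5 (new)  [load 16/20]
  15 → side 6 (new)  [load 15/20]
6 tape sides opened.

6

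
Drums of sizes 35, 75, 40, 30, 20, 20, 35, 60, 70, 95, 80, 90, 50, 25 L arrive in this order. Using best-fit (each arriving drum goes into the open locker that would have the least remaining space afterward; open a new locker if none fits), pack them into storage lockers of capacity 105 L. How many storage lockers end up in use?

8

  35 → locker 1 (new)  [load 35/105]
  75 → locker 2 (new)  [load 75/105]
  40 → locker 1  [load 75/105]
  30 → locker 1  [load 105/105]
  20 → locker 2  [load 95/105]
  20 → locker 3 (new)  [load 20/105]
  35 → locker 3  [load 55/105]
  60 → locker 4 (new)  [load 60/105]
  70 → locker 5 (new)  [load 70/105]
  95 → locker 6 (new)  [load 95/105]
  80 → locker 7 (new)  [load 80/105]
  90 → locker 8 (new)  [load 90/105]
  50 → locker 3  [load 105/105]
  25 → locker 7  [load 105/105]
8 storage lockers opened.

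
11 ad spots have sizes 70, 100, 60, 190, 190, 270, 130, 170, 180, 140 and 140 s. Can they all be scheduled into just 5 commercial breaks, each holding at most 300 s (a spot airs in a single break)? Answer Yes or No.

Total = 1640 s; ⌈1640/300⌉ = 6.
At least 6 commercial breaks are required, but only 5 are allowed.

No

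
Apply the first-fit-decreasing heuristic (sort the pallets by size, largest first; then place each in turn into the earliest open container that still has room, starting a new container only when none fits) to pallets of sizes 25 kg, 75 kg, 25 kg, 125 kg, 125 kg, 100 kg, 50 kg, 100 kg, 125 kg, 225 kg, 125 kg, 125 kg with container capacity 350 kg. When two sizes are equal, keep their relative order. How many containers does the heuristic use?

4

Sorted descending: 225, 125, 125, 125, 125, 125, 100, 100, 75, 50, 25, 25.
  225 → container 1 (new)  [load 225/350]
  125 → container 1  [load 350/350]
  125 → container 2 (new)  [load 125/350]
  125 → container 2  [load 250/350]
  125 → container 3 (new)  [load 125/350]
  125 → container 3  [load 250/350]
  100 → container 2  [load 350/350]
  100 → container 3  [load 350/350]
  75 → container 4 (new)  [load 75/350]
  50 → container 4  [load 125/350]
  25 → container 4  [load 150/350]
  25 → container 4  [load 175/350]
4 containers opened.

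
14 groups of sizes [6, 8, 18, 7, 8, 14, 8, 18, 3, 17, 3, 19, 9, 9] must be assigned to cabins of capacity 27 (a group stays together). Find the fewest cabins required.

6

Total = 19 + 18 + 18 + 17 + 14 + 9 + 9 + 8 + 8 + 8 + 7 + 6 + 3 + 3 = 147.
Lower bound: ⌈147/27⌉ = 6 cabins.
A packing using 6 cabins:
  cabin 1: 19 + 8 = 27
  cabin 2: 18 + 9 = 27
  cabin 3: 18 + 9 = 27
  cabin 4: 17 + 8 = 25
  cabin 5: 14 + 8 + 3 = 25
  cabin 6: 7 + 6 + 3 = 16
This matches the lower bound, so 6 is optimal.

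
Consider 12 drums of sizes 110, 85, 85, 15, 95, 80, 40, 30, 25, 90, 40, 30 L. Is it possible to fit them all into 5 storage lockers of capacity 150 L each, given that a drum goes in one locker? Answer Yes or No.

No

Total = 725 L; ⌈725/150⌉ = 5.
6 drums each exceed half the capacity and cannot share a locker, forcing at least 6 storage lockers.
At least 6 storage lockers are required, but only 5 are allowed.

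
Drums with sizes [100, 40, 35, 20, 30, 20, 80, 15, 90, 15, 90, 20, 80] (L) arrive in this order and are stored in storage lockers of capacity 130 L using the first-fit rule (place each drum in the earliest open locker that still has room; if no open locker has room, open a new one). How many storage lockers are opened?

6

  100 → locker 1 (new)  [load 100/130]
  40 → locker 2 (new)  [load 40/130]
  35 → locker 2  [load 75/130]
  20 → locker 1  [load 120/130]
  30 → locker 2  [load 105/130]
  20 → locker 2  [load 125/130]
  80 → locker 3 (new)  [load 80/130]
  15 → locker 3  [load 95/130]
  90 → locker 4 (new)  [load 90/130]
  15 → locker 3  [load 110/130]
  90 → locker 5 (new)  [load 90/130]
  20 → locker 3  [load 130/130]
  80 → locker 6 (new)  [load 80/130]
6 storage lockers opened.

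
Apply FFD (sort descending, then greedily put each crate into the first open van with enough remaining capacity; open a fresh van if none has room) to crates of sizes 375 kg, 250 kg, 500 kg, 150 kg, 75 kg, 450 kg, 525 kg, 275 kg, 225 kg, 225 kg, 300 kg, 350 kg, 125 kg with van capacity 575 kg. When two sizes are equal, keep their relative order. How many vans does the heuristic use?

7

Sorted descending: 525, 500, 450, 375, 350, 300, 275, 250, 225, 225, 150, 125, 75.
  525 → van 1 (new)  [load 525/575]
  500 → van 2 (new)  [load 500/575]
  450 → van 3 (new)  [load 450/575]
  375 → van 4 (new)  [load 375/575]
  350 → van 5 (new)  [load 350/575]
  300 → van 6 (new)  [load 300/575]
  275 → van 6  [load 575/575]
  250 → van 7 (new)  [load 250/575]
  225 → van 5  [load 575/575]
  225 → van 7  [load 475/575]
  150 → van 4  [load 525/575]
  125 → van 3  [load 575/575]
  75 → van 2  [load 575/575]
7 vans opened.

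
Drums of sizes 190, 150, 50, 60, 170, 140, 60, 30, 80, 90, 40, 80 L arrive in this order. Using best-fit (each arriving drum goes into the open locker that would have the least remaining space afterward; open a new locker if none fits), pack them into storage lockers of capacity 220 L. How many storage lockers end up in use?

  190 → locker 1 (new)  [load 190/220]
  150 → locker 2 (new)  [load 150/220]
  50 → locker 2  [load 200/220]
  60 → locker 3 (new)  [load 60/220]
  170 → locker 4 (new)  [load 170/220]
  140 → locker 3  [load 200/220]
  60 → locker 5 (new)  [load 60/220]
  30 → locker 1  [load 220/220]
  80 → locker 5  [load 140/220]
  90 → locker 6 (new)  [load 90/220]
  40 → locker 4  [load 210/220]
  80 → locker 5  [load 220/220]
6 storage lockers opened.

6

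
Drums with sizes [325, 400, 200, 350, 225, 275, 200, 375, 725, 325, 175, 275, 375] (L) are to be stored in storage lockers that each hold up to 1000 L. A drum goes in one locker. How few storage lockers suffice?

Total = 725 + 400 + 375 + 375 + 350 + 325 + 325 + 275 + 275 + 225 + 200 + 200 + 175 = 4225 L.
Lower bound: ⌈4225/1000⌉ = 5 storage lockers.
A packing using 5 storage lockers:
  locker 1: 725 + 275 = 1000
  locker 2: 400 + 375 + 225 = 1000
  locker 3: 375 + 350 + 275 = 1000
  locker 4: 325 + 325 + 200 = 850
  locker 5: 200 + 175 = 375
This matches the lower bound, so 5 is optimal.

5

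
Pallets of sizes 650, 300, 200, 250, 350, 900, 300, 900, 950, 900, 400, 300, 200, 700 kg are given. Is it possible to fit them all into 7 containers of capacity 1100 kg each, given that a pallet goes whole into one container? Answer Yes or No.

Total = 7300 kg; ⌈7300/1100⌉ = 7.
The bound of 7 does not rule out 7, but exhaustive search shows no assignment into 7 containers of capacity 1100 kg exists — the minimum is 8.

No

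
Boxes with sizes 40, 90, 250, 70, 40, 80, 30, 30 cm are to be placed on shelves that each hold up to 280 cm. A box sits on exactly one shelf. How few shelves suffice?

3

Total = 250 + 90 + 80 + 70 + 40 + 40 + 30 + 30 = 630 cm.
Lower bound: ⌈630/280⌉ = 3 shelves.
A packing using 3 shelves:
  shelf 1: 250 + 30 = 280
  shelf 2: 90 + 80 + 70 + 40 = 280
  shelf 3: 40 + 30 = 70
This matches the lower bound, so 3 is optimal.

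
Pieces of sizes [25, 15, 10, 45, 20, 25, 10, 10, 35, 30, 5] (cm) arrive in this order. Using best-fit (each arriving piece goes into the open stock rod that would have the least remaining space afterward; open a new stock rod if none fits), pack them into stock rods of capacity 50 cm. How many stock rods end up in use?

  25 → stock rod 1 (new)  [load 25/50]
  15 → stock rod 1  [load 40/50]
  10 → stock rod 1  [load 50/50]
  45 → stock rod 2 (new)  [load 45/50]
  20 → stock rod 3 (new)  [load 20/50]
  25 → stock rod 3  [load 45/50]
  10 → stock rod 4 (new)  [load 10/50]
  10 → stock rod 4  [load 20/50]
  35 → stock rod 5 (new)  [load 35/50]
  30 → stock rod 4  [load 50/50]
  5 → stock rod 2  [load 50/50]
5 stock rods opened.

5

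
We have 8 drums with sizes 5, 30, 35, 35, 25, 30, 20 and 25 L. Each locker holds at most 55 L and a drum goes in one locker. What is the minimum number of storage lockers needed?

Total = 35 + 35 + 30 + 30 + 25 + 25 + 20 + 5 = 205 L.
Lower bound: ⌈205/55⌉ = 4 storage lockers.
A packing using 4 storage lockers:
  locker 1: 35 + 20 = 55
  locker 2: 35 + 5 = 40
  locker 3: 30 + 25 = 55
  locker 4: 30 + 25 = 55
This matches the lower bound, so 4 is optimal.

4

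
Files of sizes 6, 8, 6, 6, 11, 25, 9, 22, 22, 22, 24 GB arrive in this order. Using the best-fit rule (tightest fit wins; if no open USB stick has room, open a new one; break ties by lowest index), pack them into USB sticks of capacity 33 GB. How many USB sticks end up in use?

  6 → USB stick 1 (new)  [load 6/33]
  8 → USB stick 1  [load 14/33]
  6 → USB stick 1  [load 20/33]
  6 → USB stick 1  [load 26/33]
  11 → USB stick 2 (new)  [load 11/33]
  25 → USB stick 3 (new)  [load 25/33]
  9 → USB stick 2  [load 20/33]
  22 → USB stick 4 (new)  [load 22/33]
  22 → USB stick 5 (new)  [load 22/33]
  22 → USB stick 6 (new)  [load 22/33]
  24 → USB stick 7 (new)  [load 24/33]
7 USB sticks opened.

7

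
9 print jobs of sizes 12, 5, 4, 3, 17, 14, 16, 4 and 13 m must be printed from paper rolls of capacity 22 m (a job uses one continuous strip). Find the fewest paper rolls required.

Total = 17 + 16 + 14 + 13 + 12 + 5 + 4 + 4 + 3 = 88 m.
Lower bound: ⌈88/22⌉ = 4 paper rolls.
Also, 5 print jobs each exceed 11 m, and no two of those can share a roll, so at least 5 paper rolls are needed.
A packing using 5 paper rolls:
  roll 1: 17 + 5 = 22
  roll 2: 16 + 4 = 20
  roll 3: 14 + 4 + 3 = 21
  roll 4: 13 = 13
  roll 5: 12 = 12
This matches the lower bound, so 5 is optimal.

5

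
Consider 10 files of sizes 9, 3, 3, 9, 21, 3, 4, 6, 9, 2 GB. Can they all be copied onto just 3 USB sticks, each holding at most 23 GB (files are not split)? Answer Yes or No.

Total = 69 GB; ⌈69/23⌉ = 3.
The bound of 3 does not rule out 3, but exhaustive search shows no assignment into 3 USB sticks of capacity 23 GB exists — the minimum is 4.

No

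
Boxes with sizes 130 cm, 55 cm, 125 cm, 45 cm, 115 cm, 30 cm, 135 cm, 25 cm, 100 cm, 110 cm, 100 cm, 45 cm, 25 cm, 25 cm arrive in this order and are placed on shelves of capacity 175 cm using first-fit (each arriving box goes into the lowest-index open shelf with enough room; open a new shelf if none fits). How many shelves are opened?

7

  130 → shelf 1 (new)  [load 130/175]
  55 → shelf 2 (new)  [load 55/175]
  125 → shelf 3 (new)  [load 125/175]
  45 → shelf 1  [load 175/175]
  115 → shelf 2  [load 170/175]
  30 → shelf 3  [load 155/175]
  135 → shelf 4 (new)  [load 135/175]
  25 → shelf 4  [load 160/175]
  100 → shelf 5 (new)  [load 100/175]
  110 → shelf 6 (new)  [load 110/175]
  100 → shelf 7 (new)  [load 100/175]
  45 → shelf 5  [load 145/175]
  25 → shelf 5  [load 170/175]
  25 → shelf 6  [load 135/175]
7 shelves opened.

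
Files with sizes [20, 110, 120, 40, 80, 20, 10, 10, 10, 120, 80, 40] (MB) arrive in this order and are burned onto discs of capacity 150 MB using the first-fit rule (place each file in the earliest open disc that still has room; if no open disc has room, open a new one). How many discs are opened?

  20 → disc 1 (new)  [load 20/150]
  110 → disc 1  [load 130/150]
  120 → disc 2 (new)  [load 120/150]
  40 → disc 3 (new)  [load 40/150]
  80 → disc 3  [load 120/150]
  20 → disc 1  [load 150/150]
  10 → disc 2  [load 130/150]
  10 → disc 2  [load 140/150]
  10 → disc 2  [load 150/150]
  120 → disc 4 (new)  [load 120/150]
  80 → disc 5 (new)  [load 80/150]
  40 → disc 5  [load 120/150]
5 discs opened.

5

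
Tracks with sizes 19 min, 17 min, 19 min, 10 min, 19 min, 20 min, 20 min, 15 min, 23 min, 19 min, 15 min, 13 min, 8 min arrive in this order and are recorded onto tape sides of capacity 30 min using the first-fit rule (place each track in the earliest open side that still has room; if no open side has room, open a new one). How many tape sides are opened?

  19 → side 1 (new)  [load 19/30]
  17 → side 2 (new)  [load 17/30]
  19 → side 3 (new)  [load 19/30]
  10 → side 1  [load 29/30]
  19 → side 4 (new)  [load 19/30]
  20 → side 5 (new)  [load 20/30]
  20 → side 6 (new)  [load 20/30]
  15 → side 7 (new)  [load 15/30]
  23 → side 8 (new)  [load 23/30]
  19 → side 9 (new)  [load 19/30]
  15 → side 7  [load 30/30]
  13 → side 2  [load 30/30]
  8 → side 3  [load 27/30]
9 tape sides opened.

9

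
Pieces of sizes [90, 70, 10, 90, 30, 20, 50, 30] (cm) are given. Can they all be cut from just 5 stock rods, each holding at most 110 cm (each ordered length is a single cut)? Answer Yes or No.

Yes

A valid assignment using 4 stock rods:
  stock rod 1: 90 + 20 = 110
  stock rod 2: 90 + 10 = 100
  stock rod 3: 70 + 30 = 100
  stock rod 4: 50 + 30 = 80
That uses only 4 ≤ 5, so 5 stock rods are enough.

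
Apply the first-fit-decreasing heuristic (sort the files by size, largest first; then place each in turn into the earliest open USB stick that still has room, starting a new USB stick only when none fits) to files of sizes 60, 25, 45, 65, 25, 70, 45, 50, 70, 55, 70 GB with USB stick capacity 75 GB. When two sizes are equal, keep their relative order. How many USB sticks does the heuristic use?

Sorted descending: 70, 70, 70, 65, 60, 55, 50, 45, 45, 25, 25.
  70 → USB stick 1 (new)  [load 70/75]
  70 → USB stick 2 (new)  [load 70/75]
  70 → USB stick 3 (new)  [load 70/75]
  65 → USB stick 4 (new)  [load 65/75]
  60 → USB stick 5 (new)  [load 60/75]
  55 → USB stick 6 (new)  [load 55/75]
  50 → USB stick 7 (new)  [load 50/75]
  45 → USB stick 8 (new)  [load 45/75]
  45 → USB stick 9 (new)  [load 45/75]
  25 → USB stick 7  [load 75/75]
  25 → USB stick 8  [load 70/75]
9 USB sticks opened.

9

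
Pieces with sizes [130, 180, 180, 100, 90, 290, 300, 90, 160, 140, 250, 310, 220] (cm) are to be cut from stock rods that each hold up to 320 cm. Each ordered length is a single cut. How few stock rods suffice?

Total = 310 + 300 + 290 + 250 + 220 + 180 + 180 + 160 + 140 + 130 + 100 + 90 + 90 = 2440 cm.
Lower bound: ⌈2440/320⌉ = 8 stock rods.
A packing using 9 stock rods:
  stock rod 1: 310 = 310
  stock rod 2: 300 = 300
  stock rod 3: 290 = 290
  stock rod 4: 250 = 250
  stock rod 5: 220 + 100 = 320
  stock rod 6: 180 + 140 = 320
  stock rod 7: 180 + 130 = 310
  stock rod 8: 160 + 90 = 250
  stock rod 9: 90 = 90
No arrangement into 8 stock rods stays within capacity, so 9 is optimal.

9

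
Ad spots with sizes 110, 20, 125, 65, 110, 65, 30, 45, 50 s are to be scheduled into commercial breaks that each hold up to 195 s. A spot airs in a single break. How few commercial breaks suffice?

Total = 125 + 110 + 110 + 65 + 65 + 50 + 45 + 30 + 20 = 620 s.
Lower bound: ⌈620/195⌉ = 4 commercial breaks.
A packing using 4 commercial breaks:
  break 1: 125 + 65 = 190
  break 2: 110 + 65 + 20 = 195
  break 3: 110 + 50 + 30 = 190
  break 4: 45 = 45
This matches the lower bound, so 4 is optimal.

4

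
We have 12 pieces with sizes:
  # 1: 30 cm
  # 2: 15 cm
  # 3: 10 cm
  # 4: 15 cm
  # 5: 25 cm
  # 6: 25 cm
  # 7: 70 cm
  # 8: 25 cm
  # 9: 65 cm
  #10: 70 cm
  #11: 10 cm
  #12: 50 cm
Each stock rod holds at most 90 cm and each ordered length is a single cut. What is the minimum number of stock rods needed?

5

Total = 70 + 70 + 65 + 50 + 30 + 25 + 25 + 25 + 15 + 15 + 10 + 10 = 410 cm.
Lower bound: ⌈410/90⌉ = 5 stock rods.
A packing using 5 stock rods:
  stock rod 1: 70 + 15 = 85
  stock rod 2: 70 + 15 = 85
  stock rod 3: 65 + 25 = 90
  stock rod 4: 50 + 30 + 10 = 90
  stock rod 5: 25 + 25 + 10 = 60
This matches the lower bound, so 5 is optimal.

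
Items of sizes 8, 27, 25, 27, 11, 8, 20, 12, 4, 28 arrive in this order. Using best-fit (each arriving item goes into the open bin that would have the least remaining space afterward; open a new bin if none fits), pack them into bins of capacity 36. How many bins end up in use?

  8 → bin 1 (new)  [load 8/36]
  27 → bin 1  [load 35/36]
  25 → bin 2 (new)  [load 25/36]
  27 → bin 3 (new)  [load 27/36]
  11 → bin 2  [load 36/36]
  8 → bin 3  [load 35/36]
  20 → bin 4 (new)  [load 20/36]
  12 → bin 4  [load 32/36]
  4 → bin 4  [load 36/36]
  28 → bin 5 (new)  [load 28/36]
5 bins opened.

5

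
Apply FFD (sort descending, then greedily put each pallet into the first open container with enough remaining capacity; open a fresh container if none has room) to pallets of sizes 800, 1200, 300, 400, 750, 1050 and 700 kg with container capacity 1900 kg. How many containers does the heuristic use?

Sorted descending: 1200, 1050, 800, 750, 700, 400, 300.
  1200 → container 1 (new)  [load 1200/1900]
  1050 → container 2 (new)  [load 1050/1900]
  800 → container 2  [load 1850/1900]
  750 → container 3 (new)  [load 750/1900]
  700 → container 1  [load 1900/1900]
  400 → container 3  [load 1150/1900]
  300 → container 3  [load 1450/1900]
3 containers opened.

3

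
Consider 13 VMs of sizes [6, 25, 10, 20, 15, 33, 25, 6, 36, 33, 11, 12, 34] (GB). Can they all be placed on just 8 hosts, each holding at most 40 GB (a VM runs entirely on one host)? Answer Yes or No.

Yes

A valid assignment using 8 hosts:
  host 1: 36 = 36
  host 2: 34 + 6 = 40
  host 3: 33 + 6 = 39
  host 4: 33 = 33
  host 5: 25 + 15 = 40
  host 6: 25 + 12 = 37
  host 7: 20 + 11 = 31
  host 8: 10 = 10
Every load is within 40 GB, so 8 hosts suffice.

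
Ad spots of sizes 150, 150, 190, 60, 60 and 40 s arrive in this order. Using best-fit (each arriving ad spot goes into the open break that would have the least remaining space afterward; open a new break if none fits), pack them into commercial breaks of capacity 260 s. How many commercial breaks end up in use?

  150 → break 1 (new)  [load 150/260]
  150 → break 2 (new)  [load 150/260]
  190 → break 3 (new)  [load 190/260]
  60 → break 3  [load 250/260]
  60 → break 1  [load 210/260]
  40 → break 1  [load 250/260]
3 commercial breaks opened.

3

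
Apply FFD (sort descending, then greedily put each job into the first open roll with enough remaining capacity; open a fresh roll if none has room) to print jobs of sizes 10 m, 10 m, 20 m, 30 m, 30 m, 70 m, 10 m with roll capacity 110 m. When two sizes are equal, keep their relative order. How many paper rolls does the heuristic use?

2

Sorted descending: 70, 30, 30, 20, 10, 10, 10.
  70 → roll 1 (new)  [load 70/110]
  30 → roll 1  [load 100/110]
  30 → roll 2 (new)  [load 30/110]
  20 → roll 2  [load 50/110]
  10 → roll 1  [load 110/110]
  10 → roll 2  [load 60/110]
  10 → roll 2  [load 70/110]
2 paper rolls opened.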